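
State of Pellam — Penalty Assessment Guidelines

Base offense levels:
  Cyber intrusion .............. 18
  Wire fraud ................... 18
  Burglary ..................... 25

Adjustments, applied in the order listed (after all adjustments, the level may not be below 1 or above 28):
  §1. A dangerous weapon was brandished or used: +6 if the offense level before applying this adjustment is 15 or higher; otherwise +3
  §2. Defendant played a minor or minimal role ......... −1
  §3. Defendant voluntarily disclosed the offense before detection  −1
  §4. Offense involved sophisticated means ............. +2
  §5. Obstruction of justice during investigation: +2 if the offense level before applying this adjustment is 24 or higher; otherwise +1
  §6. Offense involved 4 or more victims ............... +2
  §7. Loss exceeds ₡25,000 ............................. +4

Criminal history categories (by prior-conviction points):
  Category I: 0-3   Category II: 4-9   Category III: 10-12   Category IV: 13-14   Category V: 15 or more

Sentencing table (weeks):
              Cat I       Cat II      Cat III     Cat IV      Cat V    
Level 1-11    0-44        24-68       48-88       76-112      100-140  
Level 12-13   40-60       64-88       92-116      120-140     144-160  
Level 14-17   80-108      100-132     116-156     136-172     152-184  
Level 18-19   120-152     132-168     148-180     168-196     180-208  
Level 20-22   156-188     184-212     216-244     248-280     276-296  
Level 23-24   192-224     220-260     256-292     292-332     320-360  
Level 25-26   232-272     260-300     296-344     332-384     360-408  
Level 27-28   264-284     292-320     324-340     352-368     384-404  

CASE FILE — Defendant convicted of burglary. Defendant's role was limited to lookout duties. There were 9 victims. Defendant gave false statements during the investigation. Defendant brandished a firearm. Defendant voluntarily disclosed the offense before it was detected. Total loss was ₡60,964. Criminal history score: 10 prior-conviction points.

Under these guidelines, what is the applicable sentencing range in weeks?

324-340 weeks

Base offense level for burglary: 25.
§1 applies (level before this adjustment is 25 ≥ 15, so +6): 25 + 6 = 31.
§2 applies: 31 − 1 = 30.
§3 applies: 30 − 1 = 29.
§5 applies (level before this adjustment is 29 ≥ 24, so +2): 29 + 2 = 31.
§6 applies: 31 + 2 = 33.
§7 applies: 33 + 4 = 37.
Level 37 exceeds the maximum of 28; capped at 28.
Final offense level: 28.
Criminal history: 10 prior points → Category III (10-12).
Level 28 falls in the 27-28 band.
Grid: Level 27-28 × Category III = 324-340 weeks.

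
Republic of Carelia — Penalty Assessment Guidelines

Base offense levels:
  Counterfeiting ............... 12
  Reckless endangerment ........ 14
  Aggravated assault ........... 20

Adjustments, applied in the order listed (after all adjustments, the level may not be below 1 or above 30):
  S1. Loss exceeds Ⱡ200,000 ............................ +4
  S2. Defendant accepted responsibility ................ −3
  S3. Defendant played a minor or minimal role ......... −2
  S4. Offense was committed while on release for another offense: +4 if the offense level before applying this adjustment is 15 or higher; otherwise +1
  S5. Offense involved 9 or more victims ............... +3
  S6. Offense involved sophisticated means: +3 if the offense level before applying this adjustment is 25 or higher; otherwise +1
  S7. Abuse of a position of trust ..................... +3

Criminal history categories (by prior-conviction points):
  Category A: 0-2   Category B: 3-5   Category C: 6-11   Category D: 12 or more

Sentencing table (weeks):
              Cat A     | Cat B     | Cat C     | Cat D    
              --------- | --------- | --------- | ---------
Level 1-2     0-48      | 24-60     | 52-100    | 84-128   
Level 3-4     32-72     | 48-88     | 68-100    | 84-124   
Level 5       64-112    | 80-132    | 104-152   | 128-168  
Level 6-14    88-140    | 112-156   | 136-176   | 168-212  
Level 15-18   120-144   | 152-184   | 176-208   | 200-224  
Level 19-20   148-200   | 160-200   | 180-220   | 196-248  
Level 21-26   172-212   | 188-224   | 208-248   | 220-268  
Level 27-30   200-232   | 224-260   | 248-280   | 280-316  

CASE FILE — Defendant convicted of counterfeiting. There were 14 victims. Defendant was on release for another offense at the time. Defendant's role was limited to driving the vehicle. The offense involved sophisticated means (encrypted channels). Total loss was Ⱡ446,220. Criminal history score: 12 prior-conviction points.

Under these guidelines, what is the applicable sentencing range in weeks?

Base offense level for counterfeiting: 12.
S1 applies: 12 + 4 = 16.
S2 does not apply.
S3 applies: 16 − 2 = 14.
S4 applies (level before this adjustment is 14 < 15, so +1): 14 + 1 = 15.
S5 applies: 15 + 3 = 18.
S6 applies (level before this adjustment is 18 < 25, so +1): 18 + 1 = 19.
Final offense level: 19.
Criminal history: 12 prior points → Category D (12+).
Level 19 falls in the 19-20 band.
Grid: Level 19-20 × Category D = 196-248 weeks.

196-248 weeks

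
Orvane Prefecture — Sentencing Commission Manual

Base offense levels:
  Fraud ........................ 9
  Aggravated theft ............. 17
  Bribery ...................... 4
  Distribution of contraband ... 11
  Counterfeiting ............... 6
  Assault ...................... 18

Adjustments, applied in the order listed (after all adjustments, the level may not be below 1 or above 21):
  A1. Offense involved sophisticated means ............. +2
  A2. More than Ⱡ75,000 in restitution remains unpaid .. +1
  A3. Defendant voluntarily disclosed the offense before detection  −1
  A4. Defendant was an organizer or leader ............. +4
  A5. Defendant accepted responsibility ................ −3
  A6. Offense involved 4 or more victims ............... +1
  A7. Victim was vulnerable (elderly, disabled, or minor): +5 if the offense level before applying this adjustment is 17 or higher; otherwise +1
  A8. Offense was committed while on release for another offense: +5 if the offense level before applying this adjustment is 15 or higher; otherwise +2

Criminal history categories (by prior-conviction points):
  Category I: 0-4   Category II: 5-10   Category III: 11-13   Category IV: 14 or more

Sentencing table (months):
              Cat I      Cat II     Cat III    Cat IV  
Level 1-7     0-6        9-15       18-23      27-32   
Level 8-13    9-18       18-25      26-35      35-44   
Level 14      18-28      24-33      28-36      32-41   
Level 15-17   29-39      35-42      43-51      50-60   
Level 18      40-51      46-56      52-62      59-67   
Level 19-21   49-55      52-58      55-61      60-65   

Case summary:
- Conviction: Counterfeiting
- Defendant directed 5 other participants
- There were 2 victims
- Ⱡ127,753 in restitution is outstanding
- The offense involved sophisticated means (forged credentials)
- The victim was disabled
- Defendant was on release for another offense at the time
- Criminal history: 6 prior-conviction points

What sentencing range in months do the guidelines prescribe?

35-42 months

Base offense level for counterfeiting: 6.
A1 applies: 6 + 2 = 8.
A2 applies: 8 + 1 = 9.
A4 applies: 9 + 4 = 13.
A5 does not apply.
A7 applies (level before this adjustment is 13 < 17, so +1): 13 + 1 = 14.
A8 applies (level before this adjustment is 14 < 15, so +2): 14 + 2 = 16.
Final offense level: 16.
Criminal history: 6 prior points → Category II (5-10).
Level 16 falls in the 15-17 band.
Grid: Level 15-17 × Category II = 35-42 months.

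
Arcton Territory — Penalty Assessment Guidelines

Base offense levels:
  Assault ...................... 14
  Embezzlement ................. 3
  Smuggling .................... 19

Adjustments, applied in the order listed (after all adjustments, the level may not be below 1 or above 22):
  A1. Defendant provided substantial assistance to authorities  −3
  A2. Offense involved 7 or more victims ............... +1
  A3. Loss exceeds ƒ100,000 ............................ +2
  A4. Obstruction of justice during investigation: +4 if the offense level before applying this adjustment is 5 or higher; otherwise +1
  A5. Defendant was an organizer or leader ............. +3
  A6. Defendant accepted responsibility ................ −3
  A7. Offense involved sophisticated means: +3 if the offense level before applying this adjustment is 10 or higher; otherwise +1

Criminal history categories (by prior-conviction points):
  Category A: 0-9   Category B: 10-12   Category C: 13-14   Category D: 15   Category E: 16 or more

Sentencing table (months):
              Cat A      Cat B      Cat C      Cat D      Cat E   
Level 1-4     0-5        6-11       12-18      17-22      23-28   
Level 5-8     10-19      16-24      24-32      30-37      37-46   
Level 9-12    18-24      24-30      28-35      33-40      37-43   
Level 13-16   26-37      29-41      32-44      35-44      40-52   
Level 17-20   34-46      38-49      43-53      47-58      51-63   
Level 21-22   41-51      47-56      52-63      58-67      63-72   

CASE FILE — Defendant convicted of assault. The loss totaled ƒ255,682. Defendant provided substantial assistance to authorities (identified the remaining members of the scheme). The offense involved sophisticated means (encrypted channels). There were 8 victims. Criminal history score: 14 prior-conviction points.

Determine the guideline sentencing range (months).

43-53 months

Base offense level for assault: 14.
A1 applies: 14 − 3 = 11.
A2 applies: 11 + 1 = 12.
A3 applies: 12 + 2 = 14.
A6 does not apply.
A7 applies (level before this adjustment is 14 ≥ 10, so +3): 14 + 3 = 17.
Final offense level: 17.
Criminal history: 14 prior points → Category C (13-14).
Level 17 falls in the 17-20 band.
Grid: Level 17-20 × Category C = 43-53 months.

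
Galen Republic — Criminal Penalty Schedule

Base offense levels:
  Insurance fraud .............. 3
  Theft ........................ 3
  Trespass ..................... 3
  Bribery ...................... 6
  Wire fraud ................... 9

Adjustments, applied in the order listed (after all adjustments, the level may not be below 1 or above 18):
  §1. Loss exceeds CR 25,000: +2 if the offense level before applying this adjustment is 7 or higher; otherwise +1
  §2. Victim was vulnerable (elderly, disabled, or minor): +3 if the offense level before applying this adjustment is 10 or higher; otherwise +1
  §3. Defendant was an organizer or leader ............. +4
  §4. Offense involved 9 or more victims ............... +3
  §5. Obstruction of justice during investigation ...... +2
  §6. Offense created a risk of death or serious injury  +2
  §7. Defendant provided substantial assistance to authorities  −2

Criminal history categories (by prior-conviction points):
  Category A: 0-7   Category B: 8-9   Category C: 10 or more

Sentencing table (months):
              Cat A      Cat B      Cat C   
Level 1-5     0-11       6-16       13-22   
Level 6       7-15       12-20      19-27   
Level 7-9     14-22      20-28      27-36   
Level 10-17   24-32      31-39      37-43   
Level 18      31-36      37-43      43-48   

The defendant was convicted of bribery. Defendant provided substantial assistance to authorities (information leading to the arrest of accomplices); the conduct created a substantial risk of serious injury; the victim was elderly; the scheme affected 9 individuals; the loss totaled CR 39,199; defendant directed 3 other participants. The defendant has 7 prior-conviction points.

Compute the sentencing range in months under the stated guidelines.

24-32 months

Base offense level for bribery: 6.
§1 applies (level before this adjustment is 6 < 7, so +1): 6 + 1 = 7.
§2 applies (level before this adjustment is 7 < 10, so +1): 7 + 1 = 8.
§3 applies: 8 + 4 = 12.
§4 applies: 12 + 3 = 15.
§5 does not apply.
§6 applies: 15 + 2 = 17.
§7 applies: 17 − 2 = 15.
Final offense level: 15.
Criminal history: 7 prior points → Category A (0-7).
Level 15 falls in the 10-17 band.
Grid: Level 10-17 × Category A = 24-32 months.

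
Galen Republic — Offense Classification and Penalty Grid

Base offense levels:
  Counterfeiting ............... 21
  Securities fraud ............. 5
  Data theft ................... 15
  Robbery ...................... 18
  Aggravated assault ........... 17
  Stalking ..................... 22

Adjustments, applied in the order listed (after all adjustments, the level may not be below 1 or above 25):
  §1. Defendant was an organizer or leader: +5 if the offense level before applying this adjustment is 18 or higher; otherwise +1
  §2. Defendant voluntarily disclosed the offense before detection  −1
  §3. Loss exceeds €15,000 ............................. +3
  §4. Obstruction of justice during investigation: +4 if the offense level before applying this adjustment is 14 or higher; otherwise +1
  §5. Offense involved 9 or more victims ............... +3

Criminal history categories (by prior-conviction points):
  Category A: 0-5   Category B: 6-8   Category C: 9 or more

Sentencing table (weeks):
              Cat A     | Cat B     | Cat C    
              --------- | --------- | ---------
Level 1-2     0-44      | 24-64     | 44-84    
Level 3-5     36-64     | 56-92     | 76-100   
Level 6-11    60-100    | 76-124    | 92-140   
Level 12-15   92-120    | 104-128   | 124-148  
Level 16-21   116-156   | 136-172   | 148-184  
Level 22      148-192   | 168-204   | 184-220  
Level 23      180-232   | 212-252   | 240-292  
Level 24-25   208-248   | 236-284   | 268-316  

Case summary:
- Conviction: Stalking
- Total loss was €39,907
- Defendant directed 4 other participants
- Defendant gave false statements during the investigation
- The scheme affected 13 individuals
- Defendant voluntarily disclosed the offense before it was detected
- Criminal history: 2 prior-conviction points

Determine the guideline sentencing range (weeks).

208-248 weeks

Base offense level for stalking: 22.
§1 applies (level before this adjustment is 22 ≥ 18, so +5): 22 + 5 = 27.
§2 applies: 27 − 1 = 26.
§3 applies: 26 + 3 = 29.
§4 applies (level before this adjustment is 29 ≥ 14, so +4): 29 + 4 = 33.
§5 applies: 33 + 3 = 36.
Level 36 exceeds the maximum of 25; capped at 25.
Final offense level: 25.
Criminal history: 2 prior points → Category A (0-5).
Level 25 falls in the 24-25 band.
Grid: Level 24-25 × Category A = 208-248 weeks.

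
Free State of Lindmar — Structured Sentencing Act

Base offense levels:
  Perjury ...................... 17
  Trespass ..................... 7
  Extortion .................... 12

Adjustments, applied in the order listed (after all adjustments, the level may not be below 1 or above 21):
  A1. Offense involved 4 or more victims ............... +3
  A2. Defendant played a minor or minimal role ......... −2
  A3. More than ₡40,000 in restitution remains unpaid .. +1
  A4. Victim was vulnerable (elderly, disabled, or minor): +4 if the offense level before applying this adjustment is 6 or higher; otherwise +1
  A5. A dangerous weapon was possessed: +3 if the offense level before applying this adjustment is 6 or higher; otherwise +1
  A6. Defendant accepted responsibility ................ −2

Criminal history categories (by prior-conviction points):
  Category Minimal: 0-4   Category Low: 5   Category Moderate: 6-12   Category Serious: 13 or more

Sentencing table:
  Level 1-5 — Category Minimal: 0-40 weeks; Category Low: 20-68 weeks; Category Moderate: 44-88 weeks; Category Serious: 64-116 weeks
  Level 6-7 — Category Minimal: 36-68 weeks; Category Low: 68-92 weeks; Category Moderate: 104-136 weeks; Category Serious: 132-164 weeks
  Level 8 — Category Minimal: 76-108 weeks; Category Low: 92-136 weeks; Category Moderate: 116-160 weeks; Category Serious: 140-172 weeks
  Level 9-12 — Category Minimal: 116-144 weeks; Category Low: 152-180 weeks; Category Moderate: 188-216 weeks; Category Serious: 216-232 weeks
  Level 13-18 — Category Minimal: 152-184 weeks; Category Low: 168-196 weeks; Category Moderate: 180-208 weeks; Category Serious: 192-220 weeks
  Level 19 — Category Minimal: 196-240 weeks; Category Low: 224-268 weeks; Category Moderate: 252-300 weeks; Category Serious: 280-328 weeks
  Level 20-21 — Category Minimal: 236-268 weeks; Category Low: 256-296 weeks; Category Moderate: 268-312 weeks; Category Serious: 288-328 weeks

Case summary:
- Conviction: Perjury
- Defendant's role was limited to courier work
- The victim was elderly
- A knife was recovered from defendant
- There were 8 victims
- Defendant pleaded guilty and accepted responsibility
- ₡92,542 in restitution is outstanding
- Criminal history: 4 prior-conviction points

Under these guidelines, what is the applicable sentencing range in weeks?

Base offense level for perjury: 17.
A1 applies: 17 + 3 = 20.
A2 applies: 20 − 2 = 18.
A3 applies: 18 + 1 = 19.
A4 applies (level before this adjustment is 19 ≥ 6, so +4): 19 + 4 = 23.
A5 applies (level before this adjustment is 23 ≥ 6, so +3): 23 + 3 = 26.
A6 applies: 26 − 2 = 24.
Level 24 exceeds the maximum of 21; capped at 21.
Final offense level: 21.
Criminal history: 4 prior points → Category Minimal (0-4).
Level 21 falls in the 20-21 band.
Grid: Level 20-21 × Category Minimal = 236-268 weeks.

236-268 weeks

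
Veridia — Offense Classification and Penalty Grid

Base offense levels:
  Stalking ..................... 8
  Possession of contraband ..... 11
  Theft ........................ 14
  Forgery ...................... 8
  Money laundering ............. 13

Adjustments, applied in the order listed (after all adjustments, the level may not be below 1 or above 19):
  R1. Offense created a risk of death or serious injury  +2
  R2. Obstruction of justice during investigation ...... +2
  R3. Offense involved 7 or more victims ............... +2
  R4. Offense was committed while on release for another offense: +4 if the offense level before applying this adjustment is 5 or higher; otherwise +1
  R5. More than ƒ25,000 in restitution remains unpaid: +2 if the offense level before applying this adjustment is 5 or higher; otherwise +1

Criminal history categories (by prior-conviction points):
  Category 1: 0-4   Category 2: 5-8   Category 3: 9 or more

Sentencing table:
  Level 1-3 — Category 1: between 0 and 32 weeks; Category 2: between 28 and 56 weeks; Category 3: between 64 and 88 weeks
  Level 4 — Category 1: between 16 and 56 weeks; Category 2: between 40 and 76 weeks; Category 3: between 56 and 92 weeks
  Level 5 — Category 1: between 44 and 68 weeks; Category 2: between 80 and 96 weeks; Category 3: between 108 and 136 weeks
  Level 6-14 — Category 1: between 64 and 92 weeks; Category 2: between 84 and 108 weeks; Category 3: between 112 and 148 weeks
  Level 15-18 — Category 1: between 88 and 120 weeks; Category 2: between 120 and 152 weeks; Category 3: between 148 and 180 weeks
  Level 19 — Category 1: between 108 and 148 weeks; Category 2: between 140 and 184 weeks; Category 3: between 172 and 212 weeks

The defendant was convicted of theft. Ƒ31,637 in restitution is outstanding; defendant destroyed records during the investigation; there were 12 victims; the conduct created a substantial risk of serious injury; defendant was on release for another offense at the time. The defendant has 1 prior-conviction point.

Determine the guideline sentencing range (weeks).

Base offense level for theft: 14.
R1 applies: 14 + 2 = 16.
R2 applies: 16 + 2 = 18.
R3 applies: 18 + 2 = 20.
R4 applies (level before this adjustment is 20 ≥ 5, so +4): 20 + 4 = 24.
R5 applies (level before this adjustment is 24 ≥ 5, so +2): 24 + 2 = 26.
Level 26 exceeds the maximum of 19; capped at 19.
Final offense level: 19.
Criminal history: 1 prior point → Category 1 (0-4).
Level 19 falls in the 19 band.
Grid: Level 19 × Category 1 = 108-148 weeks.

108-148 weeks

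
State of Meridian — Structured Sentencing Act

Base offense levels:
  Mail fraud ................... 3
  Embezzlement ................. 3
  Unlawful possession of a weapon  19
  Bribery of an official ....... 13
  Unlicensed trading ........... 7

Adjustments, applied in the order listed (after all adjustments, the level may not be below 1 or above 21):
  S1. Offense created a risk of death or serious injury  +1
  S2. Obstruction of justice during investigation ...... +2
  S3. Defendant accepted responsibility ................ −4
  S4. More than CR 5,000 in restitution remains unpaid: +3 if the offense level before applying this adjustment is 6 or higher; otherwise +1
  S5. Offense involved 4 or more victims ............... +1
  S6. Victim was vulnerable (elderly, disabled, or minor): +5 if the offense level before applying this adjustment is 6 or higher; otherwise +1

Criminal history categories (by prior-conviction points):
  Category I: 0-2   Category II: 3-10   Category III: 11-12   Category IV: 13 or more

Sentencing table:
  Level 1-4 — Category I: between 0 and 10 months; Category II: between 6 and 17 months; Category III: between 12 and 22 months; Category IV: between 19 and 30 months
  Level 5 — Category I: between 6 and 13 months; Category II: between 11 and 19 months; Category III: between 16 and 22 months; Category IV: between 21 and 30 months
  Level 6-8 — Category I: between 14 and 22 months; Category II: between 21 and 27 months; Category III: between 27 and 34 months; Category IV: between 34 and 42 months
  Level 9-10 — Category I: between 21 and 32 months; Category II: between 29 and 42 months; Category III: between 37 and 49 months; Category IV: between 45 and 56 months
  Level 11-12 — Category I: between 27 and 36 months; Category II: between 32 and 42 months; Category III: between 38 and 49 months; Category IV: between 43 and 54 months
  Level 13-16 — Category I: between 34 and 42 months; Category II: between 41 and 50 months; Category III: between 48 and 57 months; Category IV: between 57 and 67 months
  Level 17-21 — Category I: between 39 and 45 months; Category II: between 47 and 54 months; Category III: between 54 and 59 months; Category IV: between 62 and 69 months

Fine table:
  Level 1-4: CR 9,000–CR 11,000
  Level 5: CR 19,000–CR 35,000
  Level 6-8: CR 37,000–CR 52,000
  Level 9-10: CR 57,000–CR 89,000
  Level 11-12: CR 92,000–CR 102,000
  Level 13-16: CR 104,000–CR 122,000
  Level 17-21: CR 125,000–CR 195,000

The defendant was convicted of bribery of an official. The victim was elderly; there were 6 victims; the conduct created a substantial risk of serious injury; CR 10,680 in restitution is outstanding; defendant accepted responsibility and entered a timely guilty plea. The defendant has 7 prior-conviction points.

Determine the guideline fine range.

CR 125,000–CR 195,000

Base offense level for bribery of an official: 13.
S1 applies: 13 + 1 = 14.
S2 does not apply.
S3 applies: 14 − 4 = 10.
S4 applies (level before this adjustment is 10 ≥ 6, so +3): 10 + 3 = 13.
S5 applies: 13 + 1 = 14.
S6 applies (level before this adjustment is 14 ≥ 6, so +5): 14 + 5 = 19.
Final offense level: 19.
Level 19 falls in the 17-21 band.
Fine table: Level 17-21 → CR 125,000–CR 195,000.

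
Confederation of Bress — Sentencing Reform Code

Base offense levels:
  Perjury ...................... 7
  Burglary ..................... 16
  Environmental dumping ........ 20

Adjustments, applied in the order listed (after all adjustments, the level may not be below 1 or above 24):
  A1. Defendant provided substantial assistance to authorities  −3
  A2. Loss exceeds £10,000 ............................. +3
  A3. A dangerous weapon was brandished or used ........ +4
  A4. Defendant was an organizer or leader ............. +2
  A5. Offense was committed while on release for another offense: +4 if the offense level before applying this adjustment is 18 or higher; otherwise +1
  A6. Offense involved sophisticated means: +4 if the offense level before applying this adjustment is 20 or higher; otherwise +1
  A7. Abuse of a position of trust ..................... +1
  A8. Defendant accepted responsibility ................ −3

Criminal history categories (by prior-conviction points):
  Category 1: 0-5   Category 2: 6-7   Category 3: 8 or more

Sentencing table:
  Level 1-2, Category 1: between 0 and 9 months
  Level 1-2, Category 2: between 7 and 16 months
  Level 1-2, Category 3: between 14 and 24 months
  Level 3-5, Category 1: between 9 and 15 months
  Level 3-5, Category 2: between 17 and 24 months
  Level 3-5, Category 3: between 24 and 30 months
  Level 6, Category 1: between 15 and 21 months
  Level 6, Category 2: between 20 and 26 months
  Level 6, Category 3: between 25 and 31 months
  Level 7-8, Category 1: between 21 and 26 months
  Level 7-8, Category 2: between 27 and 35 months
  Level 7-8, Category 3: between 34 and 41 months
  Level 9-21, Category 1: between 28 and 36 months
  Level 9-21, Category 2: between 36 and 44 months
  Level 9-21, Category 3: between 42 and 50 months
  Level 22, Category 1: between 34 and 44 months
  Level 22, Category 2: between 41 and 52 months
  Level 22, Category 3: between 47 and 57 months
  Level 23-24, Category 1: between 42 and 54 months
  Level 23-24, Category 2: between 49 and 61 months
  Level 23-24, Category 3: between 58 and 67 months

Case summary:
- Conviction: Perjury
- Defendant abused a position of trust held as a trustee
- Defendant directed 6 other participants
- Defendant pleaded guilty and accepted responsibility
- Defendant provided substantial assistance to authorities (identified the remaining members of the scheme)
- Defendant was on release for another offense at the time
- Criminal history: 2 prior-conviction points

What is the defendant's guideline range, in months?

9-15 months

Base offense level for perjury: 7.
A1 applies: 7 − 3 = 4.
A2 does not apply.
A4 applies: 4 + 2 = 6.
A5 applies (level before this adjustment is 6 < 18, so +1): 6 + 1 = 7.
A6 does not apply.
A7 applies: 7 + 1 = 8.
A8 applies: 8 − 3 = 5.
Final offense level: 5.
Criminal history: 2 prior points → Category 1 (0-5).
Level 5 falls in the 3-5 band.
Grid: Level 3-5 × Category 1 = 9-15 months.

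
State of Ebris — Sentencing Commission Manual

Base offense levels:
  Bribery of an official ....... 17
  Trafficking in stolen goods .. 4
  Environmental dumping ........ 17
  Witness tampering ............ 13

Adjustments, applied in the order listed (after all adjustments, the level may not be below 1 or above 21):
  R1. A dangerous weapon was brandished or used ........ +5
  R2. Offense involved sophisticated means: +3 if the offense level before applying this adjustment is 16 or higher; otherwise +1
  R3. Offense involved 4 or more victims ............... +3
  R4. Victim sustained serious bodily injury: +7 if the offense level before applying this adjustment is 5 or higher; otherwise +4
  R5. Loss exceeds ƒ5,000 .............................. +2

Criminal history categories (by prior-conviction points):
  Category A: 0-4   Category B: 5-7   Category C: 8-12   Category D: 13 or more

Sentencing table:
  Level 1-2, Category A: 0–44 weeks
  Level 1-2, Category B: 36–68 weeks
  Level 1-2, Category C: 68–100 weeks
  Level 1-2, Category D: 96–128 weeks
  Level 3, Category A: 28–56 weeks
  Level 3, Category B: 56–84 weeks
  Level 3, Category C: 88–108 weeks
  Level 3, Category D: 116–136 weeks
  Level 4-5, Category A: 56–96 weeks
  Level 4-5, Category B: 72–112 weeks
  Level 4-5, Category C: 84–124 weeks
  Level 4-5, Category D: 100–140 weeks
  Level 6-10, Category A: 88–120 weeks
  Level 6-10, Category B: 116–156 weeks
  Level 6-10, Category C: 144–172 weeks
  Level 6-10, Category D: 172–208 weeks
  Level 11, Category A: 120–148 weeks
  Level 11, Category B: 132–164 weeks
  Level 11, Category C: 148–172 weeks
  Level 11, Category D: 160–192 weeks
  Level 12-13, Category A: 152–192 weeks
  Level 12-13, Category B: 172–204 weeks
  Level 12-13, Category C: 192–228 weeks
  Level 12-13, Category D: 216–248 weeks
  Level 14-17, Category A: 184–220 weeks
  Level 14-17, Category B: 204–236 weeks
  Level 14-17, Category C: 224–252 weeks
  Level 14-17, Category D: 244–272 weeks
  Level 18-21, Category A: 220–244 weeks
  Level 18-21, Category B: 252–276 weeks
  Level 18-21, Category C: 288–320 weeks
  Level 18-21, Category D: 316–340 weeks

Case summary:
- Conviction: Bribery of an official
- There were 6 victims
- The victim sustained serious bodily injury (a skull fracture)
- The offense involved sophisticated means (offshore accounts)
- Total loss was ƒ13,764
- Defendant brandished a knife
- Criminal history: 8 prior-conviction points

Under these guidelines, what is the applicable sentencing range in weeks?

288-320 weeks

Base offense level for bribery of an official: 17.
R1 applies: 17 + 5 = 22.
R2 applies (level before this adjustment is 22 ≥ 16, so +3): 22 + 3 = 25.
R3 applies: 25 + 3 = 28.
R4 applies (level before this adjustment is 28 ≥ 5, so +7): 28 + 7 = 35.
R5 applies: 35 + 2 = 37.
Level 37 exceeds the maximum of 21; capped at 21.
Final offense level: 21.
Criminal history: 8 prior points → Category C (8-12).
Level 21 falls in the 18-21 band.
Grid: Level 18-21 × Category C = 288-320 weeks.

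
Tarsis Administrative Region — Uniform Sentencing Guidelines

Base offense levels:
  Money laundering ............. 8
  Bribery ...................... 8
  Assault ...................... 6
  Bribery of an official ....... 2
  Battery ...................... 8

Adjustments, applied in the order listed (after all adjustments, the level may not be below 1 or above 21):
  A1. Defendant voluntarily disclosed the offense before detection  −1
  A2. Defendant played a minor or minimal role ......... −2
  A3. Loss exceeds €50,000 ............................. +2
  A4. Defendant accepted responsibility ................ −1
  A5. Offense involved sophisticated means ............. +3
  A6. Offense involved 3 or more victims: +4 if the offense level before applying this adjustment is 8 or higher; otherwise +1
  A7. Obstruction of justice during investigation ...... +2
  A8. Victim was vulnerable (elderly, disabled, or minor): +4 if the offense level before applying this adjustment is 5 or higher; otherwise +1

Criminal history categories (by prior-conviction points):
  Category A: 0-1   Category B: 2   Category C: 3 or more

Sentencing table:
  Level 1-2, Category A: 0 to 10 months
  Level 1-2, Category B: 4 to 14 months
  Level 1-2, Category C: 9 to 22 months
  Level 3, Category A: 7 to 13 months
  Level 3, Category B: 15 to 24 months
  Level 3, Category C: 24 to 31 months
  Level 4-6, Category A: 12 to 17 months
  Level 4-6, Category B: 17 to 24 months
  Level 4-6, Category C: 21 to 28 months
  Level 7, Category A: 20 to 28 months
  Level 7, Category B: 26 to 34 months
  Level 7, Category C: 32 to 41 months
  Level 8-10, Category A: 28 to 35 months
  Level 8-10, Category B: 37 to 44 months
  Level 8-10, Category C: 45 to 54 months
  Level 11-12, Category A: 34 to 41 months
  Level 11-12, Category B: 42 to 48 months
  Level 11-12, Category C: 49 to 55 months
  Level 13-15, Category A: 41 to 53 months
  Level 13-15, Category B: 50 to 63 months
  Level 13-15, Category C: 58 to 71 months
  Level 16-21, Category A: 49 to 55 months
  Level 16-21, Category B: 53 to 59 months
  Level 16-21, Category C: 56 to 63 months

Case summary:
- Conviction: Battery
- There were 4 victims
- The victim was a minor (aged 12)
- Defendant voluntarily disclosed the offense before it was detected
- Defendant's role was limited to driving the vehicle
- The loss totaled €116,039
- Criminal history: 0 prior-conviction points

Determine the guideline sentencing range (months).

Base offense level for battery: 8.
A1 applies: 8 − 1 = 7.
A2 applies: 7 − 2 = 5.
A3 applies: 5 + 2 = 7.
A4 does not apply.
A6 applies (level before this adjustment is 7 < 8, so +1): 7 + 1 = 8.
A8 applies (level before this adjustment is 8 ≥ 5, so +4): 8 + 4 = 12.
Final offense level: 12.
Criminal history: 0 prior points → Category A (0-1).
Level 12 falls in the 11-12 band.
Grid: Level 11-12 × Category A = 34-41 months.

34-41 months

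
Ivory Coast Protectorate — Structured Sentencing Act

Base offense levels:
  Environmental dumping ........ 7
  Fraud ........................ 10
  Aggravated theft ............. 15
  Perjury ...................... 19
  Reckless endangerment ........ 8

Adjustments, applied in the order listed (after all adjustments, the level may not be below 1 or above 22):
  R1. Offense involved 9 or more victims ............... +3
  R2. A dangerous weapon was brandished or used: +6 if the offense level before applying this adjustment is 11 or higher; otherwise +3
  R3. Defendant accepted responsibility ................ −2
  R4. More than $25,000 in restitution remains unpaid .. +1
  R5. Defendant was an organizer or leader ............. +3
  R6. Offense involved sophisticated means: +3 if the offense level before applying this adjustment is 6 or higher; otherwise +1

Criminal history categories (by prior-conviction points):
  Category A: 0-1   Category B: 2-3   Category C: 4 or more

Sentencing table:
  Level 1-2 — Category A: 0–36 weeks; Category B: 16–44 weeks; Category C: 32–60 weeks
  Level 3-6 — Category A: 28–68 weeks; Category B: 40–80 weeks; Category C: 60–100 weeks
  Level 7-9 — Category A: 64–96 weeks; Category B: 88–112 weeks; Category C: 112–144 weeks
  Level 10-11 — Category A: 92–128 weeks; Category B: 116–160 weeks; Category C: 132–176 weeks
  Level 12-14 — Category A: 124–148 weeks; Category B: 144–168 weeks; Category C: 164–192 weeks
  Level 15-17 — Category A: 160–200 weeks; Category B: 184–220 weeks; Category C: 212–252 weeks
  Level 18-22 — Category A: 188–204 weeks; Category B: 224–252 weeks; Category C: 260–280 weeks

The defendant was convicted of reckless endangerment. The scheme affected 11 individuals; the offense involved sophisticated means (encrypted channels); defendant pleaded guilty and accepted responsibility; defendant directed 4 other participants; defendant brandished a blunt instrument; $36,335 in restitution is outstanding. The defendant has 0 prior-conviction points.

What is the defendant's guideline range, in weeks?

Base offense level for reckless endangerment: 8.
R1 applies: 8 + 3 = 11.
R2 applies (level before this adjustment is 11 ≥ 11, so +6): 11 + 6 = 17.
R3 applies: 17 − 2 = 15.
R4 applies: 15 + 1 = 16.
R5 applies: 16 + 3 = 19.
R6 applies (level before this adjustment is 19 ≥ 6, so +3): 19 + 3 = 22.
Final offense level: 22.
Criminal history: 0 prior points → Category A (0-1).
Level 22 falls in the 18-22 band.
Grid: Level 18-22 × Category A = 188-204 weeks.

188-204 weeks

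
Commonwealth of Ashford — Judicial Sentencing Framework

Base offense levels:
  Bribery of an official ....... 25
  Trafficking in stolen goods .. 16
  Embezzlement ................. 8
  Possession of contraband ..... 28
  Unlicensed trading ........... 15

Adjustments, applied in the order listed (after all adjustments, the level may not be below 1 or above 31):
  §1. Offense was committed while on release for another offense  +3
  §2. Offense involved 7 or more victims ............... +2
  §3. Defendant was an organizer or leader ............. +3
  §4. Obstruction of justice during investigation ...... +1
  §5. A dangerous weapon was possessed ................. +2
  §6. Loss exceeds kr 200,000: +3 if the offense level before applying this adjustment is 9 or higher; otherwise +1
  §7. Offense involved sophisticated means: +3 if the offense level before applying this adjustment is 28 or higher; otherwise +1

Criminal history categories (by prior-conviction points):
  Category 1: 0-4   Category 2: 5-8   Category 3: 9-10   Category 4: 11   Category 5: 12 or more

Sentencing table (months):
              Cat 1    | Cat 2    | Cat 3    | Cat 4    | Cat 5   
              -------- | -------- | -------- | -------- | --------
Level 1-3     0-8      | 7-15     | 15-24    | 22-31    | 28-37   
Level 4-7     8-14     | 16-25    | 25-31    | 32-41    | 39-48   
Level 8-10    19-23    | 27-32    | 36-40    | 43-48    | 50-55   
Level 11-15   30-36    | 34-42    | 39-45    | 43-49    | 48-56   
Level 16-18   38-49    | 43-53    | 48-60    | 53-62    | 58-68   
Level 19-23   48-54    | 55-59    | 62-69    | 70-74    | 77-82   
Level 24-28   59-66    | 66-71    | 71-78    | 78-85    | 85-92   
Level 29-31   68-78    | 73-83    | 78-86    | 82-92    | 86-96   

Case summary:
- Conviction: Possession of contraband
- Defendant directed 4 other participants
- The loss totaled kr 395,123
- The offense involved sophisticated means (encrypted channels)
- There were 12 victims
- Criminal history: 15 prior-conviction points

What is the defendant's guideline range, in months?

86-96 months

Base offense level for possession of contraband: 28.
§1 does not apply.
§2 applies: 28 + 2 = 30.
§3 applies: 30 + 3 = 33.
§4 does not apply.
§6 applies (level before this adjustment is 33 ≥ 9, so +3): 33 + 3 = 36.
§7 applies (level before this adjustment is 36 ≥ 28, so +3): 36 + 3 = 39.
Level 39 exceeds the maximum of 31; capped at 31.
Final offense level: 31.
Criminal history: 15 prior points → Category 5 (12+).
Level 31 falls in the 29-31 band.
Grid: Level 29-31 × Category 5 = 86-96 months.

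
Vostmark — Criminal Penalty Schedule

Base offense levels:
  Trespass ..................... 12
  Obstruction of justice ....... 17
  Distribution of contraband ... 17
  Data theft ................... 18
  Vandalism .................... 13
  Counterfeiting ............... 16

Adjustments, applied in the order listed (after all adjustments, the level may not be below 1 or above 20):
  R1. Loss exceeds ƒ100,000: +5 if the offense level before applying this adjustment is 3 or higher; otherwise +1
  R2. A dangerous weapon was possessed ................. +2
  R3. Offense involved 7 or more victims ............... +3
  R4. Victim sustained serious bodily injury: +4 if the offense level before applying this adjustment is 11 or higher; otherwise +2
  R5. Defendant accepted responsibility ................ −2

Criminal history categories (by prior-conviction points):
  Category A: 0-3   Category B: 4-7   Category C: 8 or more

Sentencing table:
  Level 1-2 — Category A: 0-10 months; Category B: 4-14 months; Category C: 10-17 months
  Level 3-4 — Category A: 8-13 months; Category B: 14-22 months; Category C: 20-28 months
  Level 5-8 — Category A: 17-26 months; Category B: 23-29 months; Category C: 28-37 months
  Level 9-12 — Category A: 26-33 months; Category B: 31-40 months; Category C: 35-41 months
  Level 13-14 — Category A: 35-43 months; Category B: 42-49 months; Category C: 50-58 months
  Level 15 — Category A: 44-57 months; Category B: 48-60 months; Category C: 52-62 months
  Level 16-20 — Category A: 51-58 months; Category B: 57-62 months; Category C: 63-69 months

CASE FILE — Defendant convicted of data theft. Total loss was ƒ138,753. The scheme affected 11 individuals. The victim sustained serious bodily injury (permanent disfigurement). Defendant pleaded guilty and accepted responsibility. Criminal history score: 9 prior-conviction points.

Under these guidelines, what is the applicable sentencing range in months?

Base offense level for data theft: 18.
R1 applies (level before this adjustment is 18 ≥ 3, so +5): 18 + 5 = 23.
R3 applies: 23 + 3 = 26.
R4 applies (level before this adjustment is 26 ≥ 11, so +4): 26 + 4 = 30.
R5 applies: 30 − 2 = 28.
Level 28 exceeds the maximum of 20; capped at 20.
Final offense level: 20.
Criminal history: 9 prior points → Category C (8+).
Level 20 falls in the 16-20 band.
Grid: Level 16-20 × Category C = 63-69 months.

63-69 months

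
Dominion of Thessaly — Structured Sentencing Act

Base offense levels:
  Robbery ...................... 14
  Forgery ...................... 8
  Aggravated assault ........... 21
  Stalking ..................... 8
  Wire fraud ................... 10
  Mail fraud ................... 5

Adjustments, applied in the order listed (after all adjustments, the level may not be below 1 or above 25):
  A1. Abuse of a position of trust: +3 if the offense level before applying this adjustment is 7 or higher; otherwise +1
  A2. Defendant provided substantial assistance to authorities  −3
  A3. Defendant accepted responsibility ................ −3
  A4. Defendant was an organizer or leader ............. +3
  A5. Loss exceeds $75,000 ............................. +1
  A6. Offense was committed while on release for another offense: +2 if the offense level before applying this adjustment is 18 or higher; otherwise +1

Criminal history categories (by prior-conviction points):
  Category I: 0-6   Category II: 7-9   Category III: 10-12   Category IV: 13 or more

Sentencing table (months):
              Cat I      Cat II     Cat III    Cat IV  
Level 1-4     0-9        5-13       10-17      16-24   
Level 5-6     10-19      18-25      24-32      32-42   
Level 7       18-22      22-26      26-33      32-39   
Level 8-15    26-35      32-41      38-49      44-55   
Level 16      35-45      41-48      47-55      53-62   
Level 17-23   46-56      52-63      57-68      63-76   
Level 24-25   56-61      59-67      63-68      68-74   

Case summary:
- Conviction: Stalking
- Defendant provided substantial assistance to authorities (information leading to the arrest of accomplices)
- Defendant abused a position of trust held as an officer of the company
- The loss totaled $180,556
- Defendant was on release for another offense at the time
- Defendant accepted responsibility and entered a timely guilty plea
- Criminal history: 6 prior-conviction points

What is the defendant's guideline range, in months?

18-22 months

Base offense level for stalking: 8.
A1 applies (level before this adjustment is 8 ≥ 7, so +3): 8 + 3 = 11.
A2 applies: 11 − 3 = 8.
A3 applies: 8 − 3 = 5.
A4 does not apply.
A5 applies: 5 + 1 = 6.
A6 applies (level before this adjustment is 6 < 18, so +1): 6 + 1 = 7.
Final offense level: 7.
Criminal history: 6 prior points → Category I (0-6).
Level 7 falls in the 7 band.
Grid: Level 7 × Category I = 18-22 months.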